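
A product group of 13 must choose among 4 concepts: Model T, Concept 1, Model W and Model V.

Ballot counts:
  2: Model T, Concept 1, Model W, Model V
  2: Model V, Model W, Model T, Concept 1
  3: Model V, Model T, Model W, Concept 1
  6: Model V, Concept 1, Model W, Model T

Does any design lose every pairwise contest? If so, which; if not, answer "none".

Pairwise majorities:
Model T vs Concept 1: Model T, 7–6.
Model T vs Model W: 2+3 = 5 for Model T, 8 for Model W — Model W by 8–5.
Model T vs Model V: 2 for Model T, 11 for Model V — Model V by 11–2.
Concept 1 vs Model W: Concept 1 preferred on 2+6 = 8 ballots; Concept 1 wins 8–5.
Concept 1 vs Model V: Model V, 11–2.
Model W vs Model V: Model W is ranked higher on 2 ballots, Model V on 11. Model V wins 11–2.
No design is winless: Model T beats Concept 1; Concept 1 beats Model W; Model W beats Model T; Model V beats Model T. There is no Condorcet loser.

none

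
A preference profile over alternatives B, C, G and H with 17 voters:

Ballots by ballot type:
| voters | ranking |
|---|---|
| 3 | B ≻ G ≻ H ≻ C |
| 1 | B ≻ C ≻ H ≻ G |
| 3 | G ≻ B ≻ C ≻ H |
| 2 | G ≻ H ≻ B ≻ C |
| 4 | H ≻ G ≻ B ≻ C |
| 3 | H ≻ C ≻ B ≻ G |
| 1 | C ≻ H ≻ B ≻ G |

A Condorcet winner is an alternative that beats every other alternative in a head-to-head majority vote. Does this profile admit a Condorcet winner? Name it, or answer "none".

Head-to-head results (17 voters):
B vs C: B wins 13–4.
B–G: G 9–8.
B vs H: H, 10–7.
C vs G: G wins 12–5.
C–H: H 12–5.
G vs H: H, 9–8.
H defeats every rival head-to-head and is the Condorcet winner.

H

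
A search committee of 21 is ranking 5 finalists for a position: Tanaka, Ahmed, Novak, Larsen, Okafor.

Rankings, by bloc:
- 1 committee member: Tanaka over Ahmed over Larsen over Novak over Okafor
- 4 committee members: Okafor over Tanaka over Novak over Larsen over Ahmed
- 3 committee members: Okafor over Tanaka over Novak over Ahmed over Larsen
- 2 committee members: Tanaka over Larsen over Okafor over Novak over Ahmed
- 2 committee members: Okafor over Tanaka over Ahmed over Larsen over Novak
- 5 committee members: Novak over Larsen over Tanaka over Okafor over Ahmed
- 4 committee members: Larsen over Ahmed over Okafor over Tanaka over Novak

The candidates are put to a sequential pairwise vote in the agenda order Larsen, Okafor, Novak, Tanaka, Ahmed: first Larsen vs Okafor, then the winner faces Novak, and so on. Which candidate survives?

Tanaka

Round 1: Larsen vs Okafor — 12–9, Larsen advances.
Round 2: Larsen vs Novak — 9–12, Novak advances.
Round 3: Novak vs Tanaka — 5–16, Tanaka advances.
Round 4: Tanaka vs Ahmed — 17–4, Tanaka advances.
Tanaka survives the agenda.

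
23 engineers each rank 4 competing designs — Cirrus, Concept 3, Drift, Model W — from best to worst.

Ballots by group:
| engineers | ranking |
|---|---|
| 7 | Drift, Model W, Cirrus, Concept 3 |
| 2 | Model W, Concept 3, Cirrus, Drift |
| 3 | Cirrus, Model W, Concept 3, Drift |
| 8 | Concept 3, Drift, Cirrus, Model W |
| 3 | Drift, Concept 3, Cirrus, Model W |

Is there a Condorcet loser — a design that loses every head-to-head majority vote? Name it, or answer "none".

Head-to-head results (23 engineers):
Cirrus vs Concept 3: Cirrus is ranked higher on 7+3 = 10 ballots, Concept 3 on 13. Concept 3 wins 13–10.
Cirrus vs Drift: Cirrus is ranked higher on 2+3 = 5 ballots, Drift on 18. Drift wins 18–5.
Cirrus vs Model W: Cirrus, 14–9.
Concept 3–Drift: Concept 3 13–10.
Concept 3 vs Model W: 11 to 12, Model W.
Drift vs Model W: Drift wins 18–5.
No design is winless: Cirrus beats Model W; Concept 3 beats Cirrus; Drift beats Cirrus; Model W beats Concept 3. There is no Condorcet loser.

none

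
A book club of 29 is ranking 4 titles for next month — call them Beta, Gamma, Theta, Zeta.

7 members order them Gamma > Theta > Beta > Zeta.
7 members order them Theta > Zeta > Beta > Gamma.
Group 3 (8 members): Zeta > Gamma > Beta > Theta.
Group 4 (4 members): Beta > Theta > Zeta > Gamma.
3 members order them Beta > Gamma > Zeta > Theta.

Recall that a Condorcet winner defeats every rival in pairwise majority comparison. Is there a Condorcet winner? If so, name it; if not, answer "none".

none

Check each pair by majority over 29 ballots:
Beta vs Gamma: Gamma, 15–14.
Beta–Theta: Beta 15–14.
Beta vs Zeta: Zeta wins 15–14.
Gamma vs Theta: Gamma wins 18–11.
Gamma vs Zeta: Zeta wins 19–10.
Theta vs Zeta: Theta wins 18–11.
No book is unbeaten: Beta loses to Gamma; Gamma loses to Zeta; Theta loses to Beta; Zeta loses to Theta. In particular Beta beats Theta beats Zeta beats Beta is a majority cycle — no Condorcet winner exists.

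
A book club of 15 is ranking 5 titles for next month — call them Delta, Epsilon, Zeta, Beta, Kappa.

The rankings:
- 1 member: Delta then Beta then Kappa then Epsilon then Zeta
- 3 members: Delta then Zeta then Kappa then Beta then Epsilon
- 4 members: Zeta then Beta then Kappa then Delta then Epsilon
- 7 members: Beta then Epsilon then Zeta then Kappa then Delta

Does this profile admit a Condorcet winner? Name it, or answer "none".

Beta

Check each pair by majority over 15 ballots:
Delta vs Epsilon: 1+3+4 = 8 for Delta, 7 for Epsilon — Delta by 8–7.
Delta vs Zeta: 1+3 = 4 for Delta, 11 for Zeta — Zeta by 11–4.
Delta vs Beta: Delta preferred on 1+3 = 4 ballots; Beta wins 11–4.
Delta vs Kappa: 1+3 = 4 for Delta, 11 for Kappa — Kappa by 11–4.
Epsilon vs Zeta: 8 to 7, Epsilon.
Epsilon vs Beta: Epsilon preferred on 0 ballots; Beta wins 15–0.
Epsilon vs Kappa: Epsilon preferred on 7 ballots; Kappa wins 8–7.
Zeta vs Beta: 3+4 = 7 for Zeta, 8 for Beta — Beta by 8–7.
Zeta vs Kappa: Zeta is ranked higher on 3+4+7 = 14 ballots, Kappa on 1. Zeta wins 14–1.
Beta vs Kappa: 1+4+7 = 12 for Beta, 3 for Kappa — Beta by 12–3.
Beta defeats every rival head-to-head and is the Condorcet winner.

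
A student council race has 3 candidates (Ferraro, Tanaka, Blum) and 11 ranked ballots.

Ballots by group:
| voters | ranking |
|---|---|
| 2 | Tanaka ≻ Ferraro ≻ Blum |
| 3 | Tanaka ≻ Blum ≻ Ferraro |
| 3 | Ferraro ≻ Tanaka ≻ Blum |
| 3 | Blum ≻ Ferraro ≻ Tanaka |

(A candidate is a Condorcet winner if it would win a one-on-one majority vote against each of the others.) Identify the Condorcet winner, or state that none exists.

Head-to-head results (11 voters):
Ferraro vs Tanaka: Ferraro wins 6–5.
Ferraro vs Blum: Blum wins 6–5.
Tanaka vs Blum: Tanaka wins 8–3.
No candidate is unbeaten: Ferraro loses to Blum; Tanaka loses to Ferraro; Blum loses to Tanaka. In particular Ferraro beats Tanaka beats Blum beats Ferraro is a majority cycle — no Condorcet winner exists.

none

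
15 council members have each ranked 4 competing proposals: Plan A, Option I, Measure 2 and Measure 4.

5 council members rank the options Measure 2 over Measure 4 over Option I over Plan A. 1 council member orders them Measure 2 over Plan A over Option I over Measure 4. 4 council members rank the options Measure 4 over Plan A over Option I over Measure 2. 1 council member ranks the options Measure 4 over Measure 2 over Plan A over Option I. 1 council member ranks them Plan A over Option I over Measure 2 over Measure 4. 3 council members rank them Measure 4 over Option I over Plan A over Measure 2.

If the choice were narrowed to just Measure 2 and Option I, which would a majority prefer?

Option I

Ballots ranking Measure 2 above Option I: 5 + 1 + 1 = 7.
Ballots ranking Option I above Measure 2: 15 − 7 = 8.
Option I wins the head-to-head 8–7.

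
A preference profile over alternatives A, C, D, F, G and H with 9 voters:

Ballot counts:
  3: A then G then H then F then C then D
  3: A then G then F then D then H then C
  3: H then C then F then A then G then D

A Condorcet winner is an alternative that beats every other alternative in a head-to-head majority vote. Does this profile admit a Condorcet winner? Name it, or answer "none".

A

Head-to-head results (9 voters):
A vs C: A is ranked higher on 3+3 = 6 ballots, C on 3. A wins 6–3.
A vs D: 9 to 0, A.
A vs F: A is ranked higher on 3+3 = 6 ballots, F on 3. A wins 6–3.
A vs G: 9 to 0, A.
A vs H: 6 to 3, A.
C vs D: C preferred on 3+3 = 6 ballots; C wins 6–3.
C vs F: C preferred on 3 ballots; F wins 6–3.
C vs G: 3 for C, 6 for G — G by 6–3.
C vs H: 0 for C, 9 for H — H by 9–0.
D vs F: D is ranked higher on 0 ballots, F on 9. F wins 9–0.
D vs G: D is ranked higher on 0 ballots, G on 9. G wins 9–0.
D vs H: 3 for D, 6 for H — H by 6–3.
F vs G: 3 to 6, G.
F vs H: 3 to 6, H.
G vs H: G is ranked higher on 3+3 = 6 ballots, H on 3. G wins 6–3.
A beats each of C, D, F, G, H — A is the Condorcet winner.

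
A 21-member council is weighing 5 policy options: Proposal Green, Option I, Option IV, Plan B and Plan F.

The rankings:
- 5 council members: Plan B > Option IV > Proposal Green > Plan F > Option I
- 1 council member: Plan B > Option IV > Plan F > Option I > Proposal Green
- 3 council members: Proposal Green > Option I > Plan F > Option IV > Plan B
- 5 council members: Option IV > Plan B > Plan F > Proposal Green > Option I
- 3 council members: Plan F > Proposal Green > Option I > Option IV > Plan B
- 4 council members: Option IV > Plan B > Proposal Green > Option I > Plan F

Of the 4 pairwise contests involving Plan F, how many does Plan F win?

Plan F against each rival (21 council members):
Plan F vs Proposal Green: Proposal Green, 12–9.
Plan F vs Option I: Plan F, 14–7.
Plan F vs Option IV: Option IV, 15–6.
Plan F vs Plan B: Plan F is ranked higher on 3+3 = 6 ballots, Plan B on 15. Plan B wins 15–6.
Plan F beats Option I; loses to Proposal Green, Option IV, Plan B — 1 pairwise win.

1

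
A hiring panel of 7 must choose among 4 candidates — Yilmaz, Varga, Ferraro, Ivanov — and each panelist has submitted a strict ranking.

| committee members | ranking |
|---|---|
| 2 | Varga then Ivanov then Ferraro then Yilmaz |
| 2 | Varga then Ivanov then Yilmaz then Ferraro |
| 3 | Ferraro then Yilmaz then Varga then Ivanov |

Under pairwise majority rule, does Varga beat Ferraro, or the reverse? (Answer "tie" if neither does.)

Ballots ranking Varga above Ferraro: 2 + 2 = 4.
Ballots ranking Ferraro above Varga: 7 − 4 = 3.
Varga wins the head-to-head 4–3.

Varga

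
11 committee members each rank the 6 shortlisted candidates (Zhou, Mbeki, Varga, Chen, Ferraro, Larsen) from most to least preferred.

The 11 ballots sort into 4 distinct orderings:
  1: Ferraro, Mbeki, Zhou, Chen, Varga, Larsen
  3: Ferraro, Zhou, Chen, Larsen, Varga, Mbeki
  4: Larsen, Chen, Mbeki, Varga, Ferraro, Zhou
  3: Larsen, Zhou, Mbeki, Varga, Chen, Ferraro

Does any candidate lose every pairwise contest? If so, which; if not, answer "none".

Pairwise majorities:
Zhou vs Mbeki: 6 to 5, Zhou.
Zhou–Varga: Zhou 7–4.
Zhou vs Chen: Zhou is ranked higher on 1+3+3 = 7 ballots, Chen on 4. Zhou wins 7–4.
Zhou vs Ferraro: Ferraro, 8–3.
Zhou vs Larsen: Zhou is ranked higher on 1+3 = 4 ballots, Larsen on 7. Larsen wins 7–4.
Mbeki vs Varga: Mbeki wins 8–3.
Mbeki vs Chen: Mbeki preferred on 1+3 = 4 ballots; Chen wins 7–4.
Mbeki vs Ferraro: 7 to 4, Mbeki.
Mbeki vs Larsen: Larsen wins 10–1.
Varga vs Chen: Varga preferred on 3 ballots; Chen wins 8–3.
Varga vs Ferraro: Varga, 7–4.
Varga vs Larsen: 1 to 10, Larsen.
Chen vs Ferraro: Chen is ranked higher on 4+3 = 7 ballots, Ferraro on 4. Chen wins 7–4.
Chen vs Larsen: Larsen wins 7–4.
Ferraro–Larsen: Larsen 7–4.
Every candidate wins at least one matchup (Zhou beats Mbeki; Mbeki beats Varga; Varga beats Ferraro; Chen beats Mbeki; Ferraro beats Zhou; Larsen beats Zhou), so there is no Condorcet loser.

none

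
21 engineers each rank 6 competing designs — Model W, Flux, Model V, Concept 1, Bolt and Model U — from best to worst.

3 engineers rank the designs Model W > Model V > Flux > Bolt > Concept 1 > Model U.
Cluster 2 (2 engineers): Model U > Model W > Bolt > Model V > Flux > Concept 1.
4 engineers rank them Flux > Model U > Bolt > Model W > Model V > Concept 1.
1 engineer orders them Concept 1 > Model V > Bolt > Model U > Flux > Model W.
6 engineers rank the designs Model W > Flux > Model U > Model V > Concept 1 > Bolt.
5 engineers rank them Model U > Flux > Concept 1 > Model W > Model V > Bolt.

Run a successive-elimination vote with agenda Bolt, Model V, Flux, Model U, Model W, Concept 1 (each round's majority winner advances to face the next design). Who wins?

Round 1: Bolt vs Model V — 6–15, Model V advances.
Round 2: Model V vs Flux — 6–15, Flux advances.
Round 3: Flux vs Model U — 13–8, Flux advances.
Round 4: Flux vs Model W — 10–11, Model W advances.
Round 5: Model W vs Concept 1 — 15–6, Model W advances.
Model W survives the agenda.

Model W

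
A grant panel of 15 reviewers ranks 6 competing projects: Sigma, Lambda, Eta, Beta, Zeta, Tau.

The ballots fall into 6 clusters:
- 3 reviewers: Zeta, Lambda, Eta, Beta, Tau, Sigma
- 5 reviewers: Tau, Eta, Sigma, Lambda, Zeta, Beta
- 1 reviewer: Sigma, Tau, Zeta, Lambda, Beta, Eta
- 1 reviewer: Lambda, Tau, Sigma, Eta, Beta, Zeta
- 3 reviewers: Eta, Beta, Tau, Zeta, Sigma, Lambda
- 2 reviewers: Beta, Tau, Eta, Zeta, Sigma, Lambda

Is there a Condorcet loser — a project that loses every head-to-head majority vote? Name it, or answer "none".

none

Head-to-head results (15 reviewers):
Sigma vs Lambda: Sigma preferred on 5+1+3+2 = 11 ballots; Sigma wins 11–4.
Sigma vs Eta: 1+1 = 2 for Sigma, 13 for Eta — Eta by 13–2.
Sigma vs Beta: 7 to 8, Beta.
Sigma vs Zeta: 5+1+1 = 7 for Sigma, 8 for Zeta — Zeta by 8–7.
Sigma vs Tau: 1 to 14, Tau.
Lambda–Eta: Eta 10–5.
Lambda vs Beta: 10 to 5, Lambda.
Lambda vs Zeta: Lambda preferred on 5+1 = 6 ballots; Zeta wins 9–6.
Lambda vs Tau: Tau, 11–4.
Eta vs Beta: Eta preferred on 3+5+1+3 = 12 ballots; Eta wins 12–3.
Eta vs Zeta: Eta, 11–4.
Eta vs Tau: Eta preferred on 3+3 = 6 ballots; Tau wins 9–6.
Beta vs Zeta: Zeta wins 9–6.
Beta vs Tau: Beta wins 8–7.
Zeta–Tau: Tau 12–3.
No project is winless: Sigma beats Lambda; Lambda beats Beta; Eta beats Sigma; Beta beats Sigma; Zeta beats Sigma; Tau beats Sigma. There is no Condorcet loser.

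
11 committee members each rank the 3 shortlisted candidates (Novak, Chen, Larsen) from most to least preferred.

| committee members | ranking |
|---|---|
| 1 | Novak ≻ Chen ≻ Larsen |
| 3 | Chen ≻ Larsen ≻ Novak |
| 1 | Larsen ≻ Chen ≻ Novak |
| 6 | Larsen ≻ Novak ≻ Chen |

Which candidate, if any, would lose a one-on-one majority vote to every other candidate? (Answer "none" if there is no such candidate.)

Chen

Pairwise majorities:
Novak vs Chen: Novak preferred on 1+6 = 7 ballots; Novak wins 7–4.
Novak vs Larsen: Larsen, 10–1.
Chen vs Larsen: 1+3 = 4 for Chen, 7 for Larsen — Larsen by 7–4.
Chen loses to every other candidate — it is the Condorcet loser.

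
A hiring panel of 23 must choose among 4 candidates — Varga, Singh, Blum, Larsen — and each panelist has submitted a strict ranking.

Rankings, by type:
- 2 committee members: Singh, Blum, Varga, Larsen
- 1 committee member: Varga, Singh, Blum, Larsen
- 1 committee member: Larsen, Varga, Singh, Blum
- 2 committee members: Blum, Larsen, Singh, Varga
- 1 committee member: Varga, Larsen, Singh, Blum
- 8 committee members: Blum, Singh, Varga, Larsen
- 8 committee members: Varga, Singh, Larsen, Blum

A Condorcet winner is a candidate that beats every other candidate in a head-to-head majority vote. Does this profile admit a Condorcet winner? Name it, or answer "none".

Singh

Head-to-head results (23 committee members):
Varga vs Singh: Varga is ranked higher on 1+1+1+8 = 11 ballots, Singh on 12. Singh wins 12–11.
Varga vs Blum: Varga preferred on 1+1+1+8 = 11 ballots; Blum wins 12–11.
Varga vs Larsen: Varga preferred on 2+1+1+8+8 = 20 ballots; Varga wins 20–3.
Singh vs Blum: 2+1+1+1+8 = 13 for Singh, 10 for Blum — Singh by 13–10.
Singh vs Larsen: Singh preferred on 2+1+8+8 = 19 ballots; Singh wins 19–4.
Blum vs Larsen: 2+1+2+8 = 13 for Blum, 10 for Larsen — Blum by 13–10.
Singh beats each of Varga, Blum, Larsen — Singh is the Condorcet winner.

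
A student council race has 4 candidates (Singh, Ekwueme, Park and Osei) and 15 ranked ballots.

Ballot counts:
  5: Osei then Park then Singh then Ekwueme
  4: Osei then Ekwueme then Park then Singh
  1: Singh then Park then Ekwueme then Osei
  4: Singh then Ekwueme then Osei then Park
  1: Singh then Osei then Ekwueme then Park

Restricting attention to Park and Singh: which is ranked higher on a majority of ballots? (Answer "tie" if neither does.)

Park

Ballots ranking Park above Singh: 5 + 4 = 9.
Ballots ranking Singh above Park: 15 − 9 = 6.
Park wins the head-to-head 9–6.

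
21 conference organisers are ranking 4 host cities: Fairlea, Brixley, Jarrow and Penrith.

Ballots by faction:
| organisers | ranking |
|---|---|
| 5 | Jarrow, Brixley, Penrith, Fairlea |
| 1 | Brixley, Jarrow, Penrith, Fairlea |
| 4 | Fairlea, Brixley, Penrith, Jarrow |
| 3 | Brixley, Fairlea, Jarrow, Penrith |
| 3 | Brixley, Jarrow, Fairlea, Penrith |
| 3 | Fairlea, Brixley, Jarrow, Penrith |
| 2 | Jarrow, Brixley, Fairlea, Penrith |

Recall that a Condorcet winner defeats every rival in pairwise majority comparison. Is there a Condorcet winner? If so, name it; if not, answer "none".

Check each pair by majority over 21 ballots:
Fairlea vs Brixley: Brixley wins 14–7.
Fairlea vs Jarrow: Jarrow wins 11–10.
Fairlea vs Penrith: Fairlea, 15–6.
Brixley–Jarrow: Brixley 14–7.
Brixley vs Penrith: Brixley, 21–0.
Jarrow–Penrith: Jarrow 17–4.
Brixley beats each of Fairlea, Jarrow, Penrith — Brixley is the Condorcet winner.

Brixley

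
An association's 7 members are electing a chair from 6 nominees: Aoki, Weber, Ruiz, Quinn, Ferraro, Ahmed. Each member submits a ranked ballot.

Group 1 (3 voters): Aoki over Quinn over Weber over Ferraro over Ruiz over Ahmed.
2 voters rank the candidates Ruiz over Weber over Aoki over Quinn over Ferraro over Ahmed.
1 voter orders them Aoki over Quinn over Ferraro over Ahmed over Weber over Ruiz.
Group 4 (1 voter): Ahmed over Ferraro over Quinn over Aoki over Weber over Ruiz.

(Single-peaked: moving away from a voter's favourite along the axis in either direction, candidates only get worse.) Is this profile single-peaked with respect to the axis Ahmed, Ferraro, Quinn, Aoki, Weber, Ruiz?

yes

Axis positions: Ahmed=1, Ferraro=2, Quinn=3, Aoki=4, Weber=5, Ruiz=6.
Group 1 (peak Aoki at position 4): ranking walks positions 4-3-5-2-6-1, expanding outward from the peak — single-peaked.
Group 2 (peak Ruiz at position 6): ranking walks positions 6-5-4-3-2-1, expanding outward from the peak — single-peaked.
Group 3 (peak Aoki at position 4): ranking walks positions 4-3-2-1-5-6, expanding outward from the peak — single-peaked.
Group 4 (peak Ahmed at position 1): ranking walks positions 1-2-3-4-5-6, expanding outward from the peak — single-peaked.
Every ranking is single-peaked on this axis.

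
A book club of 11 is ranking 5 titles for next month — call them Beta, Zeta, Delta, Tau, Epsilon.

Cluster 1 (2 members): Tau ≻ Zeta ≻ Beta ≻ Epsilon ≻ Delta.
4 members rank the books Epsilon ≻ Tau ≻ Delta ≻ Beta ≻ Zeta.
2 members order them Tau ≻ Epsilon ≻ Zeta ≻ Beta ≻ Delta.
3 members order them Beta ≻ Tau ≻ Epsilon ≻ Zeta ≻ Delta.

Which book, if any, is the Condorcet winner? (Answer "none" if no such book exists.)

Pairwise majorities:
Beta vs Zeta: Beta wins 7–4.
Beta vs Delta: Beta wins 7–4.
Beta vs Tau: Tau, 8–3.
Beta–Epsilon: Epsilon 6–5.
Zeta vs Delta: Zeta wins 7–4.
Zeta–Tau: Tau 11–0.
Zeta vs Epsilon: Epsilon wins 9–2.
Delta vs Tau: Tau wins 11–0.
Delta–Epsilon: Epsilon 11–0.
Tau–Epsilon: Tau 7–4.
Tau defeats every rival head-to-head and is the Condorcet winner.

Tau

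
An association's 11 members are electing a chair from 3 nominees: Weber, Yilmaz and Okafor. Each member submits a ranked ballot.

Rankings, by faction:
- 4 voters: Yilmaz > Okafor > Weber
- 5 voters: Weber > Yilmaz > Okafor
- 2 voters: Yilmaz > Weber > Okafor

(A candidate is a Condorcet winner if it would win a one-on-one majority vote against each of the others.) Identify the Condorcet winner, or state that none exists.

Pairwise majorities:
Weber–Yilmaz: Yilmaz 6–5.
Weber–Okafor: Weber 7–4.
Yilmaz–Okafor: Yilmaz 11–0.
Yilmaz beats each of Weber, Okafor — Yilmaz is the Condorcet winner.

Yilmaz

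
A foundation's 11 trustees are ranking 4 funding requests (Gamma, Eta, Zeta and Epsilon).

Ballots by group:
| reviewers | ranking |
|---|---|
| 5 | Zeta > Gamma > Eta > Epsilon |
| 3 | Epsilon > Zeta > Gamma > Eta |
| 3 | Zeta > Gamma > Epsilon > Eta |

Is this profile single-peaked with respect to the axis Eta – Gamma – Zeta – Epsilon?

Axis positions: Eta=1, Gamma=2, Zeta=3, Epsilon=4.
Group 1 (peak Zeta at position 3): ranking walks positions 3-2-1-4, expanding outward from the peak — single-peaked.
Group 2 (peak Epsilon at position 4): ranking walks positions 4-3-2-1, expanding outward from the peak — single-peaked.
Group 3 (peak Zeta at position 3): ranking walks positions 3-2-4-1, expanding outward from the peak — single-peaked.
Every ranking is single-peaked on this axis.

yes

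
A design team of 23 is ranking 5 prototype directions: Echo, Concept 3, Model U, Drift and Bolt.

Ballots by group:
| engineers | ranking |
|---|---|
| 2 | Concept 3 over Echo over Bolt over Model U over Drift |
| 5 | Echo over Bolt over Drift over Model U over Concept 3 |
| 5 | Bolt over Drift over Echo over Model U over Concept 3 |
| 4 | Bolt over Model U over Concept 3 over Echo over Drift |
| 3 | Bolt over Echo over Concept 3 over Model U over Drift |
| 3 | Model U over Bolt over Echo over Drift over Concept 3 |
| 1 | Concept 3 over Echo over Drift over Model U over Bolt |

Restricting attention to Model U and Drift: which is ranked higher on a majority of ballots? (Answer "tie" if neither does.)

Model U

Ballots ranking Model U above Drift: 2 + 4 + 3 + 3 = 12.
Ballots ranking Drift above Model U: 23 − 12 = 11.
Model U wins the head-to-head 12–11.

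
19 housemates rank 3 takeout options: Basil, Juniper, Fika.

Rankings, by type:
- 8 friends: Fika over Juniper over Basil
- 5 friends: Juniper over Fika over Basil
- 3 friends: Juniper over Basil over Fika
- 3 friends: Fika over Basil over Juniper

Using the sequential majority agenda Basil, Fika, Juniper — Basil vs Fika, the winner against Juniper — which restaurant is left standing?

Fika

Round 1: Basil vs Fika — 3–16, Fika advances.
Round 2: Fika vs Juniper — 11–8, Fika advances.
The agenda winner is Fika.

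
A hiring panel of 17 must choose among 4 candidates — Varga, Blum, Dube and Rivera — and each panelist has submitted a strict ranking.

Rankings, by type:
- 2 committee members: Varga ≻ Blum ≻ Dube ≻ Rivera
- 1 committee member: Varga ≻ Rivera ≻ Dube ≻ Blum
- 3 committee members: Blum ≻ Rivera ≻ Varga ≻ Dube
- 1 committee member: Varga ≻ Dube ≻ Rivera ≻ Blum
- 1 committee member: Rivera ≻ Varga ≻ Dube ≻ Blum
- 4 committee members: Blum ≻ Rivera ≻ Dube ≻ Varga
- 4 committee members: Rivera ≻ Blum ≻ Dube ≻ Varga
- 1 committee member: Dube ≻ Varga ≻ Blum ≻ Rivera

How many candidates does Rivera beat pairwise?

Rivera against each rival (17 committee members):
Rivera vs Varga: Rivera is ranked higher on 3+1+4+4 = 12 ballots, Varga on 5. Rivera wins 12–5.
Rivera vs Blum: Rivera is ranked higher on 1+1+1+4 = 7 ballots, Blum on 10. Blum wins 10–7.
Rivera vs Dube: 13 to 4, Rivera.
Rivera beats Varga, Dube; loses to Blum — 2 pairwise wins.

2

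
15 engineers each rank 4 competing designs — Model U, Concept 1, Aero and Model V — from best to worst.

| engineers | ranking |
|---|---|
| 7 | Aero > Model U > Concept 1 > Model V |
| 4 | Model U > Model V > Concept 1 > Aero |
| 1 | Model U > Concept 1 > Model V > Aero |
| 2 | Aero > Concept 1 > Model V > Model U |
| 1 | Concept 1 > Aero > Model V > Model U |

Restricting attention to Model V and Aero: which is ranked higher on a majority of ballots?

Ballots ranking Model V above Aero: 4 + 1 = 5.
Ballots ranking Aero above Model V: 15 − 5 = 10.
Aero wins the head-to-head 10–5.

Aero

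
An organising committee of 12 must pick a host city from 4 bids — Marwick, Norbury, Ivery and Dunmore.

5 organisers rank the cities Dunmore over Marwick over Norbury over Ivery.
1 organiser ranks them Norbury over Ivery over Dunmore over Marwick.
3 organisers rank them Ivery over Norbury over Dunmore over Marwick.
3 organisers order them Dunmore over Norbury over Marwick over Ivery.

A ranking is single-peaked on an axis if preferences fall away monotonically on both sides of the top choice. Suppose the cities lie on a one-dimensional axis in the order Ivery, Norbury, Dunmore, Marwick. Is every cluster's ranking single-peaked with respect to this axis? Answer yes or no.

yes

Axis positions: Ivery=1, Norbury=2, Dunmore=3, Marwick=4.
Cluster 1 (peak Dunmore at position 3): ranking walks positions 3-4-2-1, expanding outward from the peak — single-peaked.
Cluster 2 (peak Norbury at position 2): ranking walks positions 2-1-3-4, expanding outward from the peak — single-peaked.
Cluster 3 (peak Ivery at position 1): ranking walks positions 1-2-3-4, expanding outward from the peak — single-peaked.
Cluster 4 (peak Dunmore at position 3): ranking walks positions 3-2-4-1, expanding outward from the peak — single-peaked.
Every ranking is single-peaked on this axis.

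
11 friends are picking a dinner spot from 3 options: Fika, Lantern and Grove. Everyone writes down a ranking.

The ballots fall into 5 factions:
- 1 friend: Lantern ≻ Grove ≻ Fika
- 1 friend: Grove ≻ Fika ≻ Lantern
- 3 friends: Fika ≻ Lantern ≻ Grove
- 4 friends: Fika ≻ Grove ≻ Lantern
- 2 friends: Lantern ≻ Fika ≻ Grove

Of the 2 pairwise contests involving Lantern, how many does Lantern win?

Lantern against each rival (11 friends):
Lantern vs Fika: Lantern is ranked higher on 1+2 = 3 ballots, Fika on 8. Fika wins 8–3.
Lantern vs Grove: Lantern preferred on 1+3+2 = 6 ballots; Lantern wins 6–5.
Lantern beats Grove; loses to Fika — 1 pairwise win.

1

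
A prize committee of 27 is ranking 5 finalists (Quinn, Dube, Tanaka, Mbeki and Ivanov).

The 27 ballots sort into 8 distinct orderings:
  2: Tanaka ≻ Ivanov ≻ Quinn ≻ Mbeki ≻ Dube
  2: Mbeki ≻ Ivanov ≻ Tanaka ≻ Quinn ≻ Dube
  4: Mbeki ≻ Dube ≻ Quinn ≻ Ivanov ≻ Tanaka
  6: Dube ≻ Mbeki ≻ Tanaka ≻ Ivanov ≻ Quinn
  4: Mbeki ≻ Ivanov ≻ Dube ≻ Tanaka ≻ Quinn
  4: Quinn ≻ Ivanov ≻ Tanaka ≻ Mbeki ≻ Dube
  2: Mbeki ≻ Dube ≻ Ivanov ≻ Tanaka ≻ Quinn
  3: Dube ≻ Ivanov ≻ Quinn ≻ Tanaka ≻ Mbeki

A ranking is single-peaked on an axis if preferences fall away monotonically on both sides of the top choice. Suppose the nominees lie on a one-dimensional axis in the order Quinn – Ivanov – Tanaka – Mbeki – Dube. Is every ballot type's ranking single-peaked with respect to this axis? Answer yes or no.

no

Axis positions: Quinn=1, Ivanov=2, Tanaka=3, Mbeki=4, Dube=5.
Ballot type 1 (peak Tanaka at position 3): ranking walks positions 3-2-1-4-5, expanding outward from the peak — single-peaked.
Ballot type 2: ranking walks positions 4-2-3-1-5; Ivanov is ranked above Tanaka even though Tanaka lies between Ivanov and the peak Mbeki on the axis — preferences dip and rise again. Not single-peaked.
Ballot type 3: ranking walks positions 4-5-1-2-3; Quinn is ranked above Tanaka even though Tanaka lies between Quinn and the peak Mbeki on the axis — preferences dip and rise again. Not single-peaked.
Ballot type 4 (peak Dube at position 5): ranking walks positions 5-4-3-2-1, expanding outward from the peak — single-peaked.
Ballot type 5: ranking walks positions 4-2-5-3-1; Ivanov is ranked above Tanaka even though Tanaka lies between Ivanov and the peak Mbeki on the axis — preferences dip and rise again. Not single-peaked.
Ballot type 6 (peak Quinn at position 1): ranking walks positions 1-2-3-4-5, expanding outward from the peak — single-peaked.
Ballot type 7: ranking walks positions 4-5-2-3-1; Ivanov is ranked above Tanaka even though Tanaka lies between Ivanov and the peak Mbeki on the axis — preferences dip and rise again. Not single-peaked.
Ballot type 8: ranking walks positions 5-2-1-3-4; Ivanov is ranked above Mbeki even though Mbeki lies between Ivanov and the peak Dube on the axis — preferences dip and rise again. Not single-peaked.
Ballot type 2 violates single-peakedness, so the profile is not single-peaked on this axis.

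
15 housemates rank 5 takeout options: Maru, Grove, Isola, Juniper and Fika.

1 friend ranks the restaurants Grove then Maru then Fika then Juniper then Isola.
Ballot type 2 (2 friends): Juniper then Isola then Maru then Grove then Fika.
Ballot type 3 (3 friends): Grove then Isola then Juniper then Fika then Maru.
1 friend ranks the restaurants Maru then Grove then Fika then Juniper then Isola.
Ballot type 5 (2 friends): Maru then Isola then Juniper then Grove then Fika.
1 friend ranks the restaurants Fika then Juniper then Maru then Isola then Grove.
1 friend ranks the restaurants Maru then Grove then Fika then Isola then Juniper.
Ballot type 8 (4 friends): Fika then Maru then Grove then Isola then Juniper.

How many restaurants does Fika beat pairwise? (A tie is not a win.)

3

Fika against each rival (15 friends):
Fika–Maru: Fika 8–7.
Fika vs Grove: Grove, 10–5.
Fika vs Isola: Fika wins 8–7.
Fika vs Juniper: Fika preferred on 1+1+1+1+4 = 8 ballots; Fika wins 8–7.
Fika beats Maru, Isola, Juniper; loses to Grove — 3 pairwise wins.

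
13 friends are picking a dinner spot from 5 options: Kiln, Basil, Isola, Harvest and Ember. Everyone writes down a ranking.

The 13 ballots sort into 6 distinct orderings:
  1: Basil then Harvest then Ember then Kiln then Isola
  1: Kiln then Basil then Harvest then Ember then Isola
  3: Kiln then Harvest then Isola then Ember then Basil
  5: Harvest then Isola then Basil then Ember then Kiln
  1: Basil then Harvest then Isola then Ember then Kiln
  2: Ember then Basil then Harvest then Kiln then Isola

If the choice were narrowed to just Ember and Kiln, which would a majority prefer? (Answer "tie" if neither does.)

Ember

Ballots ranking Ember above Kiln: 1 + 5 + 1 + 2 = 9.
Ballots ranking Kiln above Ember: 13 − 9 = 4.
Ember wins the head-to-head 9–4.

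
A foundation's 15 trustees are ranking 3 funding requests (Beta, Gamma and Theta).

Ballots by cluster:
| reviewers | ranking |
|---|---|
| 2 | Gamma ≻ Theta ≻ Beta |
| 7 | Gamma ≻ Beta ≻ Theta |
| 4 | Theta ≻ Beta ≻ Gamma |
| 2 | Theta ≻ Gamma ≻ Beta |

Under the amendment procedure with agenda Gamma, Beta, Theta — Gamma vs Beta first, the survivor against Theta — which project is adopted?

Gamma

Round 1: Gamma vs Beta — 11–4, Gamma advances.
Round 2: Gamma vs Theta — 9–6, Gamma advances.
Gamma survives the agenda.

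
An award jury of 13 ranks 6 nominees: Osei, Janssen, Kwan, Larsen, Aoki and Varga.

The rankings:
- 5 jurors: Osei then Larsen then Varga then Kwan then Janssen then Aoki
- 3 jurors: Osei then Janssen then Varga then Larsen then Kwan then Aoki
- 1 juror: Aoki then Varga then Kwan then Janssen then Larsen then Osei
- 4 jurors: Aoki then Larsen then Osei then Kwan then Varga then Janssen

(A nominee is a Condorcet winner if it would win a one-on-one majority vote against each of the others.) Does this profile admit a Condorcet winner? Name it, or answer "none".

Head-to-head results (13 jurors):
Osei vs Janssen: Osei, 12–1.
Osei vs Kwan: 5+3+4 = 12 for Osei, 1 for Kwan — Osei by 12–1.
Osei vs Larsen: Osei wins 8–5.
Osei vs Aoki: Osei wins 8–5.
Osei vs Varga: 5+3+4 = 12 for Osei, 1 for Varga — Osei by 12–1.
Janssen vs Kwan: Kwan, 10–3.
Janssen vs Larsen: 3+1 = 4 for Janssen, 9 for Larsen — Larsen by 9–4.
Janssen vs Aoki: Janssen preferred on 5+3 = 8 ballots; Janssen wins 8–5.
Janssen vs Varga: Varga, 10–3.
Kwan vs Larsen: Larsen, 12–1.
Kwan vs Aoki: Kwan, 8–5.
Kwan vs Varga: 4 to 9, Varga.
Larsen vs Aoki: Larsen wins 8–5.
Larsen vs Varga: Larsen preferred on 5+4 = 9 ballots; Larsen wins 9–4.
Aoki vs Varga: Varga wins 8–5.
Osei wins every pairwise contest, so Osei is the Condorcet winner.

Osei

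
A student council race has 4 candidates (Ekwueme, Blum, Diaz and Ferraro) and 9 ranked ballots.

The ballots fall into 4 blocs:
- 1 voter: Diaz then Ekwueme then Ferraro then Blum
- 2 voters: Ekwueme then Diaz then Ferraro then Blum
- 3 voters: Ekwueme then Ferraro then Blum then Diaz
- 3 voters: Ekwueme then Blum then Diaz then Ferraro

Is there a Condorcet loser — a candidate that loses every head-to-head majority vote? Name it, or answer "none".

Pairwise majorities:
Ekwueme–Blum: Ekwueme 9–0.
Ekwueme vs Diaz: 2+3+3 = 8 for Ekwueme, 1 for Diaz — Ekwueme by 8–1.
Ekwueme vs Ferraro: Ekwueme is ranked higher on 1+2+3+3 = 9 ballots, Ferraro on 0. Ekwueme wins 9–0.
Blum vs Diaz: Blum is ranked higher on 3+3 = 6 ballots, Diaz on 3. Blum wins 6–3.
Blum vs Ferraro: Blum is ranked higher on 3 ballots, Ferraro on 6. Ferraro wins 6–3.
Diaz–Ferraro: Diaz 6–3.
Each candidate has at least one pairwise win (Ekwueme beats Blum; Blum beats Diaz; Diaz beats Ferraro; Ferraro beats Blum) — no Condorcet loser.

none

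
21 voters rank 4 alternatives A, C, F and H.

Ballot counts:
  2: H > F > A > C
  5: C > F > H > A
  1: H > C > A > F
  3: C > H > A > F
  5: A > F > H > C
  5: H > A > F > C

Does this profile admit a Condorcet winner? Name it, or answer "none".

Pairwise majorities:
A–C: A 12–9.
A vs F: A wins 14–7.
A vs H: H wins 16–5.
C vs F: F wins 12–9.
C vs H: H wins 13–8.
F vs H: H, 11–10.
H beats each of A, C, F — H is the Condorcet winner.

H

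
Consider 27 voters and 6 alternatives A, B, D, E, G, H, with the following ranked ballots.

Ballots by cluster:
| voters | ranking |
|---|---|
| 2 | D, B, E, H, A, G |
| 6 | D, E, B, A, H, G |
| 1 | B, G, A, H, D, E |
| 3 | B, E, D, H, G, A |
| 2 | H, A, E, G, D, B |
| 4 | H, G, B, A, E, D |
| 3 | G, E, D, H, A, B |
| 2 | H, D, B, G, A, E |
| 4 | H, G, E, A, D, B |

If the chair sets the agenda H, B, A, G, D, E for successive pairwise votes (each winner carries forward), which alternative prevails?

Round 1: H vs B — 15–12, H advances.
Round 2: H vs A — 20–7, H advances.
Round 3: H vs G — 23–4, H advances.
Round 4: H vs D — 13–14, D advances.
Round 5: D vs E — 11–16, E advances.
E survives the agenda.

E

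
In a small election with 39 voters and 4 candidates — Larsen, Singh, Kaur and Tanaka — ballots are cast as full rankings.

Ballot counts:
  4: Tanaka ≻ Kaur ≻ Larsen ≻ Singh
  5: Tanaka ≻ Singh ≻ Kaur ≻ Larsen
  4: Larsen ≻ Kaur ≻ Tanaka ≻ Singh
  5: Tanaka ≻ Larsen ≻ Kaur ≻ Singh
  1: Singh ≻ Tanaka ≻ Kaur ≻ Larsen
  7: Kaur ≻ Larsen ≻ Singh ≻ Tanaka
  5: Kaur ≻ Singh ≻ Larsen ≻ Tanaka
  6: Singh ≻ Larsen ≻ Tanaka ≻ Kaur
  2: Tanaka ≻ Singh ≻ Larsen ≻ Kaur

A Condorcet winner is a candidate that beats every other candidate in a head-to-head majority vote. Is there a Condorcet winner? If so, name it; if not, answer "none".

Check each pair by majority over 39 ballots:
Larsen–Singh: Larsen 20–19.
Larsen–Kaur: Kaur 22–17.
Larsen vs Tanaka: Larsen wins 22–17.
Singh–Kaur: Kaur 25–14.
Singh vs Tanaka: Tanaka, 20–19.
Kaur vs Tanaka: Tanaka, 23–16.
Each candidate drops at least one matchup (Larsen loses to Kaur; Singh loses to Larsen; Kaur loses to Tanaka; Tanaka loses to Larsen); the cycle Larsen > Tanaka > Kaur > Larsen rules out a Condorcet winner.

none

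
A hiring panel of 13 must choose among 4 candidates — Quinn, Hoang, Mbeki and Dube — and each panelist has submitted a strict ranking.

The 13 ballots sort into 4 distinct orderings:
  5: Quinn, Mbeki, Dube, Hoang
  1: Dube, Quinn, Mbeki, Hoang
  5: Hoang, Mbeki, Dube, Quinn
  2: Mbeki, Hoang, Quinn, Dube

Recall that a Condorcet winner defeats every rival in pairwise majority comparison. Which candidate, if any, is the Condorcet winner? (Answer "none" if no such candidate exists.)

Mbeki

Pairwise majorities:
Quinn vs Hoang: Quinn preferred on 5+1 = 6 ballots; Hoang wins 7–6.
Quinn vs Mbeki: Mbeki, 7–6.
Quinn vs Dube: 5+2 = 7 for Quinn, 6 for Dube — Quinn by 7–6.
Hoang vs Mbeki: Hoang preferred on 5 ballots; Mbeki wins 8–5.
Hoang vs Dube: 5+2 = 7 for Hoang, 6 for Dube — Hoang by 7–6.
Mbeki vs Dube: Mbeki is ranked higher on 5+5+2 = 12 ballots, Dube on 1. Mbeki wins 12–1.
Mbeki beats each of Quinn, Hoang, Dube — Mbeki is the Condorcet winner.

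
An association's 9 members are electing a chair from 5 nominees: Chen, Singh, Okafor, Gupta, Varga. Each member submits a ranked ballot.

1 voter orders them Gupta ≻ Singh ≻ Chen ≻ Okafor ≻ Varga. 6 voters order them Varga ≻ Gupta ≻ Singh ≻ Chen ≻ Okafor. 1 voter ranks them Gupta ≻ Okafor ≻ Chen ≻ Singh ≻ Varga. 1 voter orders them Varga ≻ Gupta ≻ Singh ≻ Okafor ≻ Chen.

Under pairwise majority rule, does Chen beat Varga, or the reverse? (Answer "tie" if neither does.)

Ballots ranking Chen above Varga: 1 + 1 = 2.
Ballots ranking Varga above Chen: 9 − 2 = 7.
Varga wins the head-to-head 7–2.

Varga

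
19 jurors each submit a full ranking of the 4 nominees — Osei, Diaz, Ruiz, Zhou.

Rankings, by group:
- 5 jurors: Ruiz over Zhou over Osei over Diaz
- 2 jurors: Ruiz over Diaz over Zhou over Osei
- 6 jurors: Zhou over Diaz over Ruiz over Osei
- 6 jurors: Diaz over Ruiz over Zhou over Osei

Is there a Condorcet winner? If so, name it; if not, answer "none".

Head-to-head results (19 jurors):
Osei vs Diaz: Diaz wins 14–5.
Osei–Ruiz: Ruiz 19–0.
Osei vs Zhou: Osei preferred on 0 ballots; Zhou wins 19–0.
Diaz vs Ruiz: Diaz is ranked higher on 6+6 = 12 ballots, Ruiz on 7. Diaz wins 12–7.
Diaz vs Zhou: Zhou wins 11–8.
Ruiz vs Zhou: Ruiz wins 13–6.
Every nominee loses at least once (Osei loses to Diaz; Diaz loses to Zhou; Ruiz loses to Diaz; Zhou loses to Ruiz). The majority relation contains the cycle Diaz → Ruiz → Zhou → Diaz, so there is no Condorcet winner.

none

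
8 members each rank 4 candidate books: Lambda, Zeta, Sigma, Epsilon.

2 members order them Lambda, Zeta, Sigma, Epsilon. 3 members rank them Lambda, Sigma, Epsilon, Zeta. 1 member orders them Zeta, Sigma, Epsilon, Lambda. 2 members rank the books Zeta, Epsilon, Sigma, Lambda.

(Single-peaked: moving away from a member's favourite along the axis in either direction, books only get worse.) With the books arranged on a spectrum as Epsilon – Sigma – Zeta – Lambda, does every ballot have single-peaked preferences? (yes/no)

no

Axis positions: Epsilon=1, Sigma=2, Zeta=3, Lambda=4.
Group 1 (peak Lambda at position 4): ranking walks positions 4-3-2-1, expanding outward from the peak — single-peaked.
Group 2: ranking walks positions 4-2-1-3; Sigma is ranked above Zeta even though Zeta lies between Sigma and the peak Lambda on the axis — preferences dip and rise again. Not single-peaked.
Group 3 (peak Zeta at position 3): ranking walks positions 3-2-1-4, expanding outward from the peak — single-peaked.
Group 4: ranking walks positions 3-1-2-4; Epsilon is ranked above Sigma even though Sigma lies between Epsilon and the peak Zeta on the axis — preferences dip and rise again. Not single-peaked.
Group 2 violates single-peakedness, so the profile is not single-peaked on this axis.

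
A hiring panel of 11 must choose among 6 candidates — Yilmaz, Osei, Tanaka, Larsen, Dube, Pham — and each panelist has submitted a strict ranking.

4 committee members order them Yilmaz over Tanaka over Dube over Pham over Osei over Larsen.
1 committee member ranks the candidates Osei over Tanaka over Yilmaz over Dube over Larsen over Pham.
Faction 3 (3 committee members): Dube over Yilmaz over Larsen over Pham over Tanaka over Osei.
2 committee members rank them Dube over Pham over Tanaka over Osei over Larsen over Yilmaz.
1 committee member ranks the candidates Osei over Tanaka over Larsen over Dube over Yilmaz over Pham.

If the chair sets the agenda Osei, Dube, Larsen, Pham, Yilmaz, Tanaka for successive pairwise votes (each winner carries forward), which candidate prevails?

Round 1: Osei vs Dube — 2–9, Dube advances.
Round 2: Dube vs Larsen — 10–1, Dube advances.
Round 3: Dube vs Pham — 11–0, Dube advances.
Round 4: Dube vs Yilmaz — 6–5, Dube advances.
Round 5: Dube vs Tanaka — 5–6, Tanaka advances.
The agenda winner is Tanaka.

Tanaka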